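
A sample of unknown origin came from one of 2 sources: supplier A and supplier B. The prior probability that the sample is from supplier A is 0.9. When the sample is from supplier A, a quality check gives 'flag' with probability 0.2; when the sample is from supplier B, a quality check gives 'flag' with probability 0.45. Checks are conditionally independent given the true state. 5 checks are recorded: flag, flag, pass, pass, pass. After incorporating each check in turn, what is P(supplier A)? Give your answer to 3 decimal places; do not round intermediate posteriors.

0.845

After 'flag': P(supplier A) = 0.2·0.9000 / (0.2·0.9000 + 0.45·0.1000) ≈ 0.8000
After 'flag': P(supplier A) = 0.2·0.8000 / (0.2·0.8000 + 0.45·0.2000) ≈ 0.6400
After 'pass': P(supplier A) = 0.8·0.6400 / (0.8·0.6400 + 0.55·0.3600) ≈ 0.7211
After 'pass': P(supplier A) = 0.8·0.7211 / (0.8·0.7211 + 0.55·0.2789) ≈ 0.7900
After 'pass': P(supplier A) = 0.8·0.7900 / (0.8·0.7900 + 0.55·0.2100) ≈ 0.8455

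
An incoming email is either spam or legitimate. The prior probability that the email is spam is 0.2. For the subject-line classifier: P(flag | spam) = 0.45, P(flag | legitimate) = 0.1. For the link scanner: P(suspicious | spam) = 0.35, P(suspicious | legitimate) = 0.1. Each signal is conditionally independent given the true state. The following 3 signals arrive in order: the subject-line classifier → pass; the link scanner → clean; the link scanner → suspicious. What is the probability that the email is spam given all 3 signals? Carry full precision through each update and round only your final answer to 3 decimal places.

0.279

After the subject-line classifier='pass': P(spam) = 0.55·0.2000 / (0.55·0.2000 + 0.9·0.8000) ≈ 0.1325
After the link scanner='clean': P(spam) = 0.65·0.1325 / (0.65·0.1325 + 0.9·0.8675) ≈ 0.0994
After the link scanner='suspicious': P(spam) = 0.35·0.0994 / (0.35·0.0994 + 0.1·0.9006) ≈ 0.2786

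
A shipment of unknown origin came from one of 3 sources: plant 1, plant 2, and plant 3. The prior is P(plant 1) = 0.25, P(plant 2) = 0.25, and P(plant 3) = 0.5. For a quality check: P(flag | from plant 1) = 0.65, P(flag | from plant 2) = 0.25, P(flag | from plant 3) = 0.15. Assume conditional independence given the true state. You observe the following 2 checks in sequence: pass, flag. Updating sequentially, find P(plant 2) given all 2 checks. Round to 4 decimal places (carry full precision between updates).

After 'pass': normaliser = 0.35·0.2500 + 0.75·0.2500 + 0.85·0.5000; P(plant 1) ≈ 0.1250, P(plant 2) ≈ 0.2679, P(plant 3) ≈ 0.6071
After 'flag': normaliser = 0.65·0.1250 + 0.25·0.2679 + 0.15·0.6071; P(plant 1) ≈ 0.3396, P(plant 2) ≈ 0.2799, P(plant 3) ≈ 0.3806

0.2799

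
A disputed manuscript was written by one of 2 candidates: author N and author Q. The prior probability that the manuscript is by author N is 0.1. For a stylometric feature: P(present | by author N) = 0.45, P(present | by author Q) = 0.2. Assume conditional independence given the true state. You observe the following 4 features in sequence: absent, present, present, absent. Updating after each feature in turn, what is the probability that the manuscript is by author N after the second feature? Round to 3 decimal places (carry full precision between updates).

0.147

Each posterior becomes the prior for the next update.
After 'absent': P(author N) = 0.55·0.1000 / (0.55·0.1000 + 0.8·0.9000) ≈ 0.0710
After 'present': P(author N) = 0.45·0.0710 / (0.45·0.0710 + 0.2·0.9290) ≈ 0.1467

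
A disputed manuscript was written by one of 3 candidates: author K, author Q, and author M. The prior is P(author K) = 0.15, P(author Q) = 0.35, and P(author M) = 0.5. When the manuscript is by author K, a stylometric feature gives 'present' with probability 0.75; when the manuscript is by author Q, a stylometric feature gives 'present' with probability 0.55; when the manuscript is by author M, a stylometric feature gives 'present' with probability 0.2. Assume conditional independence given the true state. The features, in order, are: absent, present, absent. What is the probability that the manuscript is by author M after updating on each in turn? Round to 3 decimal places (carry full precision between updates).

0.582

Each posterior becomes the prior for the next update.
After 'absent': normaliser = 0.25·0.1500 + 0.45·0.3500 + 0.8·0.5000; P(author K) ≈ 0.0630, P(author Q) ≈ 0.2647, P(author M) ≈ 0.6723
After 'present': normaliser = 0.75·0.0630 + 0.55·0.2647 + 0.2·0.6723; P(author K) ≈ 0.1444, P(author Q) ≈ 0.4448, P(author M) ≈ 0.4108
After 'absent': normaliser = 0.25·0.1444 + 0.45·0.4448 + 0.8·0.4108; P(author K) ≈ 0.0639, P(author Q) ≈ 0.3543, P(author M) ≈ 0.5818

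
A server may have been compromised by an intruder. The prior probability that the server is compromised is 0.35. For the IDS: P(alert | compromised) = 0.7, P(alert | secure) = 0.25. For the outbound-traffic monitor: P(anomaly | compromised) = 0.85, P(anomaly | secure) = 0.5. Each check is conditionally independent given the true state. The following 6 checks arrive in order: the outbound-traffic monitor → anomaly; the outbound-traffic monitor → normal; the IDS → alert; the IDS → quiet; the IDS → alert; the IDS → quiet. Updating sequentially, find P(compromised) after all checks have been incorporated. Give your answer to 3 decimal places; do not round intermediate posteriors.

0.256

After the outbound-traffic monitor='anomaly': P(compromised) = 0.85·0.3500 / (0.85·0.3500 + 0.5·0.6500) ≈ 0.4779
After the outbound-traffic monitor='normal': P(compromised) = 0.15·0.4779 / (0.15·0.4779 + 0.5·0.5221) ≈ 0.2154
After the IDS='alert': P(compromised) = 0.7·0.2154 / (0.7·0.2154 + 0.25·0.7846) ≈ 0.4347
After the IDS='quiet': P(compromised) = 0.3·0.4347 / (0.3·0.4347 + 0.75·0.5653) ≈ 0.2352
After the IDS='alert': P(compromised) = 0.7·0.2352 / (0.7·0.2352 + 0.25·0.7648) ≈ 0.4627
After the IDS='quiet': P(compromised) = 0.3·0.4627 / (0.3·0.4627 + 0.75·0.5373) ≈ 0.2562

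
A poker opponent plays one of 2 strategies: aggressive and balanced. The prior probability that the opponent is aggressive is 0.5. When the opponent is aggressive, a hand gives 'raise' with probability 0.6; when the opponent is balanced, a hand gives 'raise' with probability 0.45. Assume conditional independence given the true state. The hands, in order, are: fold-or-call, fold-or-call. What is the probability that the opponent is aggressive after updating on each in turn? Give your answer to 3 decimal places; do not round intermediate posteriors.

0.346

After 'fold-or-call': P(aggressive) = 0.4·0.5000 / (0.4·0.5000 + 0.55·0.5000) ≈ 0.4211
After 'fold-or-call': P(aggressive) = 0.4·0.4211 / (0.4·0.4211 + 0.55·0.5789) ≈ 0.3459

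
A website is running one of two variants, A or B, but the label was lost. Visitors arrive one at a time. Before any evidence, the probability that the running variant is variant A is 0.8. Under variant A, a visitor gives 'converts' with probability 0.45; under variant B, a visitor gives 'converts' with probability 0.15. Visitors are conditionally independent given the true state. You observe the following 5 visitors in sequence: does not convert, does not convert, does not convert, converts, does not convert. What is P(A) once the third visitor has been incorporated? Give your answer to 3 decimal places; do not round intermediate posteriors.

Apply Bayes' rule sequentially, carrying P(A) forward.
After 'does not convert': P(A) = 0.55·0.8000 / (0.55·0.8000 + 0.85·0.2000) ≈ 0.7213
After 'does not convert': P(A) = 0.55·0.7213 / (0.55·0.7213 + 0.85·0.2787) ≈ 0.6261
After 'does not convert': P(A) = 0.55·0.6261 / (0.55·0.6261 + 0.85·0.3739) ≈ 0.5201

0.520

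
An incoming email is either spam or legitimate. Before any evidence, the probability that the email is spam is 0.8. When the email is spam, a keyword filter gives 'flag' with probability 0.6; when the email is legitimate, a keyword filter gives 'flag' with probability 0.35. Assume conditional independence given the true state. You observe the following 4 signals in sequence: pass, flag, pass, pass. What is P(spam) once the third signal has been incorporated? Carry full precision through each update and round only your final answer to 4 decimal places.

0.7220

Each posterior becomes the prior for the next update.
After 'pass': P(spam) = 0.4·0.8000 / (0.4·0.8000 + 0.65·0.2000) ≈ 0.7111
After 'flag': P(spam) = 0.6·0.7111 / (0.6·0.7111 + 0.35·0.2889) ≈ 0.8084
After 'pass': P(spam) = 0.4·0.8084 / (0.4·0.8084 + 0.65·0.1916) ≈ 0.7220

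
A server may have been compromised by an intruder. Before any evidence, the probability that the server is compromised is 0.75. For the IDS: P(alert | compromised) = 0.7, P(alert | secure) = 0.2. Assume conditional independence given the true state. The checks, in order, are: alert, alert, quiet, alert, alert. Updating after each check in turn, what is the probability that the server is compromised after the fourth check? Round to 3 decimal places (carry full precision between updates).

0.980

After 'alert': P(compromised) = 0.7·0.7500 / (0.7·0.7500 + 0.2·0.2500) ≈ 0.9130
After 'alert': P(compromised) = 0.7·0.9130 / (0.7·0.9130 + 0.2·0.0870) ≈ 0.9735
After 'quiet': P(compromised) = 0.3·0.9735 / (0.3·0.9735 + 0.8·0.0265) ≈ 0.9323
After 'alert': P(compromised) = 0.7·0.9323 / (0.7·0.9323 + 0.2·0.0677) ≈ 0.9797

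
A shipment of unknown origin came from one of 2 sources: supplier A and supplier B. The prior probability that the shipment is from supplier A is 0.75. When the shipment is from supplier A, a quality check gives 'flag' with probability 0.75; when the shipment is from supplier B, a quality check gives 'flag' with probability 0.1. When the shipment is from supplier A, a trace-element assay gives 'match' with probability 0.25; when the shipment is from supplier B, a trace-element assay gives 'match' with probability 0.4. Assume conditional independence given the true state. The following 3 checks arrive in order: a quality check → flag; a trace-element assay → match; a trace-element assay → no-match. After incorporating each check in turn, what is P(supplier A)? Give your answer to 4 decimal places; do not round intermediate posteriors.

0.9462

After a quality check='flag': P(supplier A) = 0.75·0.7500 / (0.75·0.7500 + 0.1·0.2500) ≈ 0.9574
After a trace-element assay='match': P(supplier A) = 0.25·0.9574 / (0.25·0.9574 + 0.4·0.0426) ≈ 0.9336
After a trace-element assay='no-match': P(supplier A) = 0.75·0.9336 / (0.75·0.9336 + 0.6·0.0664) ≈ 0.9462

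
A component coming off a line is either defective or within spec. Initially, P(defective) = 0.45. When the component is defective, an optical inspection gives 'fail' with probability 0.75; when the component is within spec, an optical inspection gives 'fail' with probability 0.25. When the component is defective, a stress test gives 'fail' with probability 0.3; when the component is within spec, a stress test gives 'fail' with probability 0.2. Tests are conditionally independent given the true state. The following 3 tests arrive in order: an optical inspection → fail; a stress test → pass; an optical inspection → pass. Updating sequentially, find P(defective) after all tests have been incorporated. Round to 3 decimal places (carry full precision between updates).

Apply Bayes' rule sequentially, carrying P(defective) forward.
After an optical inspection='fail': P(defective) = 0.75·0.4500 / (0.75·0.4500 + 0.25·0.5500) ≈ 0.7105
After a stress test='pass': P(defective) = 0.7·0.7105 / (0.7·0.7105 + 0.8·0.2895) ≈ 0.6823
After an optical inspection='pass': P(defective) = 0.25·0.6823 / (0.25·0.6823 + 0.75·0.3177) ≈ 0.4172

0.417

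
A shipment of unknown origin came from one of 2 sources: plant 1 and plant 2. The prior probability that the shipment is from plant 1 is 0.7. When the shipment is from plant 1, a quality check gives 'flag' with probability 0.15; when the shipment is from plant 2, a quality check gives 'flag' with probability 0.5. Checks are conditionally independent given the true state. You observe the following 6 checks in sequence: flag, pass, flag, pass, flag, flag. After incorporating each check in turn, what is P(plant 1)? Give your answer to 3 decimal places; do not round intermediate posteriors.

After 'flag': P(plant 1) = 0.15·0.7000 / (0.15·0.7000 + 0.5·0.3000) ≈ 0.4118
After 'pass': P(plant 1) = 0.85·0.4118 / (0.85·0.4118 + 0.5·0.5882) ≈ 0.5434
After 'flag': P(plant 1) = 0.15·0.5434 / (0.15·0.5434 + 0.5·0.4566) ≈ 0.2631
After 'pass': P(plant 1) = 0.85·0.2631 / (0.85·0.2631 + 0.5·0.7369) ≈ 0.3777
After 'flag': P(plant 1) = 0.15·0.3777 / (0.15·0.3777 + 0.5·0.6223) ≈ 0.1540
After 'flag': P(plant 1) = 0.15·0.1540 / (0.15·0.1540 + 0.5·0.8460) ≈ 0.0518

0.052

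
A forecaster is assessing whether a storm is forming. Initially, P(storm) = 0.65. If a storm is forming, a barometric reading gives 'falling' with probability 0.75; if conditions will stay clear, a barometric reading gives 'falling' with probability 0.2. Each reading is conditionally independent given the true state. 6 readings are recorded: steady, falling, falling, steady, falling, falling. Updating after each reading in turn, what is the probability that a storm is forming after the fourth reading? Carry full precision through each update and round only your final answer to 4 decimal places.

Each posterior becomes the prior for the next update.
After 'steady': P(storm) = 0.25·0.6500 / (0.25·0.6500 + 0.8·0.3500) ≈ 0.3672
After 'falling': P(storm) = 0.75·0.3672 / (0.75·0.3672 + 0.2·0.6328) ≈ 0.6852
After 'falling': P(storm) = 0.75·0.6852 / (0.75·0.6852 + 0.2·0.3148) ≈ 0.8908
After 'steady': P(storm) = 0.25·0.8908 / (0.25·0.8908 + 0.8·0.1092) ≈ 0.7183

0.7183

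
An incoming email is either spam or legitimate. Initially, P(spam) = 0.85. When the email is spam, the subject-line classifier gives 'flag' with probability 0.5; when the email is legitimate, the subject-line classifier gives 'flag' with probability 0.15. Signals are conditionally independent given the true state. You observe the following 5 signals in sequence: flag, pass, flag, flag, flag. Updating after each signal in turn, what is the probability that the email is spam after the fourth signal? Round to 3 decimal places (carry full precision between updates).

0.992

Apply Bayes' rule sequentially, carrying P(spam) forward.
After 'flag': P(spam) = 0.5·0.8500 / (0.5·0.8500 + 0.15·0.1500) ≈ 0.9497
After 'pass': P(spam) = 0.5·0.9497 / (0.5·0.9497 + 0.85·0.0503) ≈ 0.9174
After 'flag': P(spam) = 0.5·0.9174 / (0.5·0.9174 + 0.15·0.0826) ≈ 0.9737
After 'flag': P(spam) = 0.5·0.9737 / (0.5·0.9737 + 0.15·0.0263) ≈ 0.9920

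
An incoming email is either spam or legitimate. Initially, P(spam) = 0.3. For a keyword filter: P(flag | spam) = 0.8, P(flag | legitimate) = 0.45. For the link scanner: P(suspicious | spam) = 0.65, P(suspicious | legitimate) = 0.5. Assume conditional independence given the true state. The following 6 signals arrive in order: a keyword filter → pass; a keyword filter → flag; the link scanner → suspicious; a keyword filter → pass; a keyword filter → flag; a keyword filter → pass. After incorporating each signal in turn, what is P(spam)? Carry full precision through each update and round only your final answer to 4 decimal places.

0.0781

Apply Bayes' rule sequentially, carrying P(spam) forward.
After a keyword filter='pass': P(spam) = 0.2·0.3000 / (0.2·0.3000 + 0.55·0.7000) ≈ 0.1348
After a keyword filter='flag': P(spam) = 0.8·0.1348 / (0.8·0.1348 + 0.45·0.8652) ≈ 0.2169
After the link scanner='suspicious': P(spam) = 0.65·0.2169 / (0.65·0.2169 + 0.5·0.7831) ≈ 0.2648
After a keyword filter='pass': P(spam) = 0.2·0.2648 / (0.2·0.2648 + 0.55·0.7352) ≈ 0.1158
After a keyword filter='flag': P(spam) = 0.8·0.1158 / (0.8·0.1158 + 0.45·0.8842) ≈ 0.1889
After a keyword filter='pass': P(spam) = 0.2·0.1889 / (0.2·0.1889 + 0.55·0.8111) ≈ 0.0781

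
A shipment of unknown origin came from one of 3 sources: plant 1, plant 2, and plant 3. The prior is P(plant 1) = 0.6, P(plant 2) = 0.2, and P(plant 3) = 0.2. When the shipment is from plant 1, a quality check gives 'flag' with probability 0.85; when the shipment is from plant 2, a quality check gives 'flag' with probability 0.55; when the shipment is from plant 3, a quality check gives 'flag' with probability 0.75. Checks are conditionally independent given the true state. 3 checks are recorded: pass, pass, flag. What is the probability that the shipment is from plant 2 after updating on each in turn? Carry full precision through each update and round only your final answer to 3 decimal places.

0.517

After 'pass': normaliser = 0.15·0.6000 + 0.45·0.2000 + 0.25·0.2000; P(plant 1) ≈ 0.3913, P(plant 2) ≈ 0.3913, P(plant 3) ≈ 0.2174
After 'pass': normaliser = 0.15·0.3913 + 0.45·0.3913 + 0.25·0.2174; P(plant 1) ≈ 0.2030, P(plant 2) ≈ 0.6090, P(plant 3) ≈ 0.1880
After 'flag': normaliser = 0.85·0.2030 + 0.55·0.6090 + 0.75·0.1880; P(plant 1) ≈ 0.2661, P(plant 2) ≈ 0.5165, P(plant 3) ≈ 0.2174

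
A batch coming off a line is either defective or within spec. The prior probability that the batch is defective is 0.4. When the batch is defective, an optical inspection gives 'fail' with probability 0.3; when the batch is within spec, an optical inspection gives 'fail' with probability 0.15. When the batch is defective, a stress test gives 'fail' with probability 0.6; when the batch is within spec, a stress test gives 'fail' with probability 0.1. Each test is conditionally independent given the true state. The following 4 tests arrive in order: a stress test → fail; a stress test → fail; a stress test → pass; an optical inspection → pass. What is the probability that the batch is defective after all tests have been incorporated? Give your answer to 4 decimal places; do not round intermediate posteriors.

0.8978

After a stress test='fail': P(defective) = 0.6·0.4000 / (0.6·0.4000 + 0.1·0.6000) ≈ 0.8000
After a stress test='fail': P(defective) = 0.6·0.8000 / (0.6·0.8000 + 0.1·0.2000) ≈ 0.9600
After a stress test='pass': P(defective) = 0.4·0.9600 / (0.4·0.9600 + 0.9·0.0400) ≈ 0.9143
After an optical inspection='pass': P(defective) = 0.7·0.9143 / (0.7·0.9143 + 0.85·0.0857) ≈ 0.8978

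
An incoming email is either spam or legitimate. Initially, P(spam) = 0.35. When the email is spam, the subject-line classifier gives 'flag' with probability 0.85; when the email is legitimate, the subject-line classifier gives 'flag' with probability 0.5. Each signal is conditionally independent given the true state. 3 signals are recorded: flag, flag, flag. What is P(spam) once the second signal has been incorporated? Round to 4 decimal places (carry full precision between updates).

After 'flag': P(spam) = 0.85·0.3500 / (0.85·0.3500 + 0.5·0.6500) ≈ 0.4779
After 'flag': P(spam) = 0.85·0.4779 / (0.85·0.4779 + 0.5·0.5221) ≈ 0.6088

0.6088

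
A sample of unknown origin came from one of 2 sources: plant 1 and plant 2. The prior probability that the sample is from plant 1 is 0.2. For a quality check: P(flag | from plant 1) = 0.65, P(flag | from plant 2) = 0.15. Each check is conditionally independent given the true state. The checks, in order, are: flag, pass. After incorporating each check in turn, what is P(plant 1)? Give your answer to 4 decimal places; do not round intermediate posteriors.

After 'flag': P(plant 1) = 0.65·0.2000 / (0.65·0.2000 + 0.15·0.8000) ≈ 0.5200
After 'pass': P(plant 1) = 0.35·0.5200 / (0.35·0.5200 + 0.85·0.4800) ≈ 0.3085

0.3085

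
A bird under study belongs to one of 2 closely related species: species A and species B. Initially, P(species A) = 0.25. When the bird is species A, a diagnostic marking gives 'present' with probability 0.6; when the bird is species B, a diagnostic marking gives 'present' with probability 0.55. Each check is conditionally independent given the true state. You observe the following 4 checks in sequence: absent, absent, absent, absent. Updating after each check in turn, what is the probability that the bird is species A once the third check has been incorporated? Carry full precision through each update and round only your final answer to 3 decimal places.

0.190

After 'absent': P(species A) = 0.4·0.2500 / (0.4·0.2500 + 0.45·0.7500) ≈ 0.2286
After 'absent': P(species A) = 0.4·0.2286 / (0.4·0.2286 + 0.45·0.7714) ≈ 0.2085
After 'absent': P(species A) = 0.4·0.2085 / (0.4·0.2085 + 0.45·0.7915) ≈ 0.1897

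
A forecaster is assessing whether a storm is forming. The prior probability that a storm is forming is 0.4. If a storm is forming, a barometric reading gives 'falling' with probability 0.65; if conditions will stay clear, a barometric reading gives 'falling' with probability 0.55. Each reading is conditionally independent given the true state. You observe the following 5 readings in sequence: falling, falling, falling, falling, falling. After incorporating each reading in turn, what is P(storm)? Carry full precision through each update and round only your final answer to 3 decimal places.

After 'falling': P(storm) = 0.65·0.4000 / (0.65·0.4000 + 0.55·0.6000) ≈ 0.4407
After 'falling': P(storm) = 0.65·0.4407 / (0.65·0.4407 + 0.55·0.5593) ≈ 0.4822
After 'falling': P(storm) = 0.65·0.4822 / (0.65·0.4822 + 0.55·0.5178) ≈ 0.5239
After 'falling': P(storm) = 0.65·0.5239 / (0.65·0.5239 + 0.55·0.4761) ≈ 0.5653
After 'falling': P(storm) = 0.65·0.5653 / (0.65·0.5653 + 0.55·0.4347) ≈ 0.6058

0.606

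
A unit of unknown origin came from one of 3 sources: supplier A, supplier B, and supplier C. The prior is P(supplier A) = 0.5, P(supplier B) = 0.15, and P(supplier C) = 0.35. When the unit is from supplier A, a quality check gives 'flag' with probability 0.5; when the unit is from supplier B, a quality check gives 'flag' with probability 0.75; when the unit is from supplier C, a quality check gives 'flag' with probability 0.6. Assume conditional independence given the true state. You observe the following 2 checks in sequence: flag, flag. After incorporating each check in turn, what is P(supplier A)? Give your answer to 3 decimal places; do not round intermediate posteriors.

After 'flag': normaliser = 0.5·0.5000 + 0.75·0.1500 + 0.6·0.3500; P(supplier A) ≈ 0.4367, P(supplier B) ≈ 0.1965, P(supplier C) ≈ 0.3668
After 'flag': normaliser = 0.5·0.4367 + 0.75·0.1965 + 0.6·0.3668; P(supplier A) ≈ 0.3727, P(supplier B) ≈ 0.2516, P(supplier C) ≈ 0.3757

0.373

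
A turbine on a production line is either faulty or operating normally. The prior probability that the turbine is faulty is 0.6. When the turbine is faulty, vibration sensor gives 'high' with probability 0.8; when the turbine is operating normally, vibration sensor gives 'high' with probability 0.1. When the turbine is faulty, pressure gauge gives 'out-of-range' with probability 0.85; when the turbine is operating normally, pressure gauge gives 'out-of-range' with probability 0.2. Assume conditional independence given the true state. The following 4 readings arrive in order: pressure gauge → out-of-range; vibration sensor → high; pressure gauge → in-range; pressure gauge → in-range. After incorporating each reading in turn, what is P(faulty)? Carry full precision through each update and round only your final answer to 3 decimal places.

After pressure gauge='out-of-range': P(faulty) = 0.85·0.6000 / (0.85·0.6000 + 0.2·0.4000) ≈ 0.8644
After vibration sensor='high': P(faulty) = 0.8·0.8644 / (0.8·0.8644 + 0.1·0.1356) ≈ 0.9808
After pressure gauge='in-range': P(faulty) = 0.15·0.9808 / (0.15·0.9808 + 0.8·0.0192) ≈ 0.9053
After pressure gauge='in-range': P(faulty) = 0.15·0.9053 / (0.15·0.9053 + 0.8·0.0947) ≈ 0.6420

0.642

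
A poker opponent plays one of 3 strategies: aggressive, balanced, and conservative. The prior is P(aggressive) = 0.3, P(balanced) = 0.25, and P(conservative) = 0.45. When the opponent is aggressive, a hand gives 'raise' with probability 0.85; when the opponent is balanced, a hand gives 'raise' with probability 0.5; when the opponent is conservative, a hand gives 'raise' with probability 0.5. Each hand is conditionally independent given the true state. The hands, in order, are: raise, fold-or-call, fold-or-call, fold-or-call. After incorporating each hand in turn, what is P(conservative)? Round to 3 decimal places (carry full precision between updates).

0.630

After 'raise': normaliser = 0.85·0.3000 + 0.5·0.2500 + 0.5·0.4500; P(aggressive) ≈ 0.4215, P(balanced) ≈ 0.2066, P(conservative) ≈ 0.3719
After 'fold-or-call': normaliser = 0.15·0.4215 + 0.5·0.2066 + 0.5·0.3719; P(aggressive) ≈ 0.1794, P(balanced) ≈ 0.2931, P(conservative) ≈ 0.5275
After 'fold-or-call': normaliser = 0.15·0.1794 + 0.5·0.2931 + 0.5·0.5275; P(aggressive) ≈ 0.0615, P(balanced) ≈ 0.3352, P(conservative) ≈ 0.6033
After 'fold-or-call': normaliser = 0.15·0.0615 + 0.5·0.3352 + 0.5·0.6033; P(aggressive) ≈ 0.0193, P(balanced) ≈ 0.3503, P(conservative) ≈ 0.6305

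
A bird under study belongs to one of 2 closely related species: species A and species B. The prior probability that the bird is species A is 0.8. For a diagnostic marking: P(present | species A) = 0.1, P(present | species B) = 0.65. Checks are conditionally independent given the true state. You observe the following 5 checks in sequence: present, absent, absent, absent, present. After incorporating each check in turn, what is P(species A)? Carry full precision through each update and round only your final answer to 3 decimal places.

0.617

After 'present': P(species A) = 0.1·0.8000 / (0.1·0.8000 + 0.65·0.2000) ≈ 0.3810
After 'absent': P(species A) = 0.9·0.3810 / (0.9·0.3810 + 0.35·0.6190) ≈ 0.6128
After 'absent': P(species A) = 0.9·0.6128 / (0.9·0.6128 + 0.35·0.3872) ≈ 0.8027
After 'absent': P(species A) = 0.9·0.8027 / (0.9·0.8027 + 0.35·0.1973) ≈ 0.9128
After 'present': P(species A) = 0.1·0.9128 / (0.1·0.9128 + 0.65·0.0872) ≈ 0.6168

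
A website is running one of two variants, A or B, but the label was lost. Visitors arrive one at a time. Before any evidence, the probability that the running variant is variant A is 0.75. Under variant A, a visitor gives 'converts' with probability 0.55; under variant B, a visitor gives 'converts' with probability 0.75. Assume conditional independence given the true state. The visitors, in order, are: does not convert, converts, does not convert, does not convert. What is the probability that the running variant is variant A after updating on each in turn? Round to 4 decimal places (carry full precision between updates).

0.9277

After 'does not convert': P(A) = 0.45·0.7500 / (0.45·0.7500 + 0.25·0.2500) ≈ 0.8438
After 'converts': P(A) = 0.55·0.8438 / (0.55·0.8438 + 0.75·0.1562) ≈ 0.7984
After 'does not convert': P(A) = 0.45·0.7984 / (0.45·0.7984 + 0.25·0.2016) ≈ 0.8770
After 'does not convert': P(A) = 0.45·0.8770 / (0.45·0.8770 + 0.25·0.1230) ≈ 0.9277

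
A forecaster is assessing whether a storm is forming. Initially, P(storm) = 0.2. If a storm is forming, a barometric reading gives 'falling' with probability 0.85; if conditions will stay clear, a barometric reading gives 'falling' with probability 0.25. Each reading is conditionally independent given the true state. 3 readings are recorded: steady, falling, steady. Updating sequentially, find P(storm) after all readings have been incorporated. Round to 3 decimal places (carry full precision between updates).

After 'steady': P(storm) = 0.15·0.2000 / (0.15·0.2000 + 0.75·0.8000) ≈ 0.0476
After 'falling': P(storm) = 0.85·0.0476 / (0.85·0.0476 + 0.25·0.9524) ≈ 0.1453
After 'steady': P(storm) = 0.15·0.1453 / (0.15·0.1453 + 0.75·0.8547) ≈ 0.0329

0.033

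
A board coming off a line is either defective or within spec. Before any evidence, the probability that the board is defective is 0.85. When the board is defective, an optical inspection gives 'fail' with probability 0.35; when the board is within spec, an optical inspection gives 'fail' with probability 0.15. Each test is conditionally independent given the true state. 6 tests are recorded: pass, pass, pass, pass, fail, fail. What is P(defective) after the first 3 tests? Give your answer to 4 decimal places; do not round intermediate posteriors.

Apply Bayes' rule sequentially, carrying P(defective) forward.
After 'pass': P(defective) = 0.65·0.8500 / (0.65·0.8500 + 0.85·0.1500) ≈ 0.8125
After 'pass': P(defective) = 0.65·0.8125 / (0.65·0.8125 + 0.85·0.1875) ≈ 0.7682
After 'pass': P(defective) = 0.65·0.7682 / (0.65·0.7682 + 0.85·0.2318) ≈ 0.7170

0.7170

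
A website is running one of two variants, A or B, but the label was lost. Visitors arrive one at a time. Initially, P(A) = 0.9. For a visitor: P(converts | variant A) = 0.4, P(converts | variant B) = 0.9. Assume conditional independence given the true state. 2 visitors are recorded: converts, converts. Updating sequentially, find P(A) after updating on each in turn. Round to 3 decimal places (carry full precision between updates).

After 'converts': P(A) = 0.4·0.9000 / (0.4·0.9000 + 0.9·0.1000) ≈ 0.8000
After 'converts': P(A) = 0.4·0.8000 / (0.4·0.8000 + 0.9·0.2000) ≈ 0.6400

0.640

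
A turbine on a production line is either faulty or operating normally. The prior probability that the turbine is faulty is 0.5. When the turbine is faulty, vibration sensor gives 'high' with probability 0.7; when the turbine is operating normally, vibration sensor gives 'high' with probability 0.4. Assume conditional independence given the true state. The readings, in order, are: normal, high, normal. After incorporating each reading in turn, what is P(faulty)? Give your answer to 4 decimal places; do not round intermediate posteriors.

After 'normal': P(faulty) = 0.3·0.5000 / (0.3·0.5000 + 0.6·0.5000) ≈ 0.3333
After 'high': P(faulty) = 0.7·0.3333 / (0.7·0.3333 + 0.4·0.6667) ≈ 0.4667
After 'normal': P(faulty) = 0.3·0.4667 / (0.3·0.4667 + 0.6·0.5333) ≈ 0.3043

0.3043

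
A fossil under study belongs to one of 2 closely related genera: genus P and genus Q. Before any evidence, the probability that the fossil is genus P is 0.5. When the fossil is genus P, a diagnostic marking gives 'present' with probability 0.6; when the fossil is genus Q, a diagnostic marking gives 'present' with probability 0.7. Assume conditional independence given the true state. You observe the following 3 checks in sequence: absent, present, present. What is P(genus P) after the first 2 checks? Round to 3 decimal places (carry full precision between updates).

0.533

After 'absent': P(genus P) = 0.4·0.5000 / (0.4·0.5000 + 0.3·0.5000) ≈ 0.5714
After 'present': P(genus P) = 0.6·0.5714 / (0.6·0.5714 + 0.7·0.4286) ≈ 0.5333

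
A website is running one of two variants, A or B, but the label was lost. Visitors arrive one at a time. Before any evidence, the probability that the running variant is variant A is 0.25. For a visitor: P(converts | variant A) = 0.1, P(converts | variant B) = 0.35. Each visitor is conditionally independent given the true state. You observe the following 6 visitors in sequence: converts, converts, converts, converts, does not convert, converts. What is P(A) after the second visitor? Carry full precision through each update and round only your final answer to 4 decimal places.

After 'converts': P(A) = 0.1·0.2500 / (0.1·0.2500 + 0.35·0.7500) ≈ 0.0870
After 'converts': P(A) = 0.1·0.0870 / (0.1·0.0870 + 0.35·0.9130) ≈ 0.0265

0.0265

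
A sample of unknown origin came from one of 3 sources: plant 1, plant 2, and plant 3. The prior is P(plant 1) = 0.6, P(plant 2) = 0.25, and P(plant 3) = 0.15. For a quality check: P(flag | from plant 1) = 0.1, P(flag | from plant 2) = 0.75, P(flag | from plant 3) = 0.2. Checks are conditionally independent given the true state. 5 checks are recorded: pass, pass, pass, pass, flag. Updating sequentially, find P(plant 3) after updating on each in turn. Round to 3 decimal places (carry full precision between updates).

After 'pass': normaliser = 0.9·0.6000 + 0.25·0.2500 + 0.8·0.1500; P(plant 1) ≈ 0.7474, P(plant 2) ≈ 0.0865, P(plant 3) ≈ 0.1661
After 'pass': normaliser = 0.9·0.7474 + 0.25·0.0865 + 0.8·0.1661; P(plant 1) ≈ 0.8132, P(plant 2) ≈ 0.0261, P(plant 3) ≈ 0.1606
After 'pass': normaliser = 0.9·0.8132 + 0.25·0.0261 + 0.8·0.1606; P(plant 1) ≈ 0.8442, P(plant 2) ≈ 0.0075, P(plant 3) ≈ 0.1482
After 'pass': normaliser = 0.9·0.8442 + 0.25·0.0075 + 0.8·0.1482; P(plant 1) ≈ 0.8631, P(plant 2) ≈ 0.0021, P(plant 3) ≈ 0.1347
After 'flag': normaliser = 0.1·0.8631 + 0.75·0.0021 + 0.2·0.1347; P(plant 1) ≈ 0.7515, P(plant 2) ≈ 0.0140, P(plant 3) ≈ 0.2346

0.235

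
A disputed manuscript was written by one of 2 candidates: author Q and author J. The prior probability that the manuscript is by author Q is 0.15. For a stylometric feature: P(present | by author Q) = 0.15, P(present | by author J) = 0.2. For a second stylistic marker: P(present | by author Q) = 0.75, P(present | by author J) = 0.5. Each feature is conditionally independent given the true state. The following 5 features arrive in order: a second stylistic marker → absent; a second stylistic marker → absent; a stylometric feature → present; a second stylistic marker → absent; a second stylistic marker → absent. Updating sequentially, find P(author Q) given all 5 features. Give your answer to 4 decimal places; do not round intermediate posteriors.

Apply Bayes' rule sequentially, carrying P(author Q) forward.
After a second stylistic marker='absent': P(author Q) = 0.25·0.1500 / (0.25·0.1500 + 0.5·0.8500) ≈ 0.0811
After a second stylistic marker='absent': P(author Q) = 0.25·0.0811 / (0.25·0.0811 + 0.5·0.9189) ≈ 0.0423
After a stylometric feature='present': P(author Q) = 0.15·0.0423 / (0.15·0.0423 + 0.2·0.9577) ≈ 0.0320
After a second stylistic marker='absent': P(author Q) = 0.25·0.0320 / (0.25·0.0320 + 0.5·0.9680) ≈ 0.0163
After a second stylistic marker='absent': P(author Q) = 0.25·0.0163 / (0.25·0.0163 + 0.5·0.9837) ≈ 0.0082

0.0082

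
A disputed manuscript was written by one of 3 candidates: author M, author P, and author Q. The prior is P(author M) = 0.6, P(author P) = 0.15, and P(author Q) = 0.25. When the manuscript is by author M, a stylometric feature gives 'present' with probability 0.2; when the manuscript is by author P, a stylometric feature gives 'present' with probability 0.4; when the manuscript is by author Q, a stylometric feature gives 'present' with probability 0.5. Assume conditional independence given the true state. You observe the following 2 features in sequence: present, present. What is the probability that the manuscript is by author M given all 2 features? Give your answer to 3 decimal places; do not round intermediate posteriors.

Apply Bayes' rule sequentially, carrying P(author M) forward.
After 'present': normaliser = 0.2·0.6000 + 0.4·0.1500 + 0.5·0.2500; P(author M) ≈ 0.3934, P(author P) ≈ 0.1967, P(author Q) ≈ 0.4098
After 'present': normaliser = 0.2·0.3934 + 0.4·0.1967 + 0.5·0.4098; P(author M) ≈ 0.2172, P(author P) ≈ 0.2172, P(author Q) ≈ 0.5656

0.217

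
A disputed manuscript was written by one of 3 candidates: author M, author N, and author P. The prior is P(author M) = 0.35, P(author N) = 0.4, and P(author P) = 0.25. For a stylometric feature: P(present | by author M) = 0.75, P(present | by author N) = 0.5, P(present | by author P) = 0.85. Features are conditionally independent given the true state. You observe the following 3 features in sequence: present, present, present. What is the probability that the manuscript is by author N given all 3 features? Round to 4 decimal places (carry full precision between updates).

After 'present': normaliser = 0.75·0.3500 + 0.5·0.4000 + 0.85·0.2500; P(author M) ≈ 0.3889, P(author N) ≈ 0.2963, P(author P) ≈ 0.3148
After 'present': normaliser = 0.75·0.3889 + 0.5·0.2963 + 0.85·0.3148; P(author M) ≈ 0.4123, P(author N) ≈ 0.2094, P(author P) ≈ 0.3783
After 'present': normaliser = 0.75·0.4123 + 0.5·0.2094 + 0.85·0.3783; P(author M) ≈ 0.4204, P(author N) ≈ 0.1424, P(author P) ≈ 0.4372

0.1424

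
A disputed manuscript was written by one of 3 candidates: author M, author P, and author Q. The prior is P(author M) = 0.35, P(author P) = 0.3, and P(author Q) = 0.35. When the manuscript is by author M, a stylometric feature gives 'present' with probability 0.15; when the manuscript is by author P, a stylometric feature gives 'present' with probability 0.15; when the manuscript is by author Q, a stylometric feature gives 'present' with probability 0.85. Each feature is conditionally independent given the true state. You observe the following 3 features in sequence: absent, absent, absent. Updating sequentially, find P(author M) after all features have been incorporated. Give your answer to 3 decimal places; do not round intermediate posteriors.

0.537

After 'absent': normaliser = 0.85·0.3500 + 0.85·0.3000 + 0.15·0.3500; P(author M) ≈ 0.4917, P(author P) ≈ 0.4215, P(author Q) ≈ 0.0868
After 'absent': normaliser = 0.85·0.4917 + 0.85·0.4215 + 0.15·0.0868; P(author M) ≈ 0.5296, P(author P) ≈ 0.4539, P(author Q) ≈ 0.0165
After 'absent': normaliser = 0.85·0.5296 + 0.85·0.4539 + 0.15·0.0165; P(author M) ≈ 0.5369, P(author P) ≈ 0.4602, P(author Q) ≈ 0.0030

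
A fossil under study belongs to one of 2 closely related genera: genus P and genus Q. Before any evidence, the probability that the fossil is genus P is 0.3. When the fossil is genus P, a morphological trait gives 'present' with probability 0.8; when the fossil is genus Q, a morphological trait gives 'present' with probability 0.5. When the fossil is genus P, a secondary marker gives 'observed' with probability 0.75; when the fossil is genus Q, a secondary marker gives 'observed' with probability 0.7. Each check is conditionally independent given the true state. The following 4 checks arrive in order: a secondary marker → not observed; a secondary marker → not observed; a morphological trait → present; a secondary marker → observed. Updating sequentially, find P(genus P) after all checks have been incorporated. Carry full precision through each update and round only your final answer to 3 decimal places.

0.338

After a secondary marker='not observed': P(genus P) = 0.25·0.3000 / (0.25·0.3000 + 0.3·0.7000) ≈ 0.2632
After a secondary marker='not observed': P(genus P) = 0.25·0.2632 / (0.25·0.2632 + 0.3·0.7368) ≈ 0.2294
After a morphological trait='present': P(genus P) = 0.8·0.2294 / (0.8·0.2294 + 0.5·0.7706) ≈ 0.3226
After a secondary marker='observed': P(genus P) = 0.75·0.3226 / (0.75·0.3226 + 0.7·0.6774) ≈ 0.3378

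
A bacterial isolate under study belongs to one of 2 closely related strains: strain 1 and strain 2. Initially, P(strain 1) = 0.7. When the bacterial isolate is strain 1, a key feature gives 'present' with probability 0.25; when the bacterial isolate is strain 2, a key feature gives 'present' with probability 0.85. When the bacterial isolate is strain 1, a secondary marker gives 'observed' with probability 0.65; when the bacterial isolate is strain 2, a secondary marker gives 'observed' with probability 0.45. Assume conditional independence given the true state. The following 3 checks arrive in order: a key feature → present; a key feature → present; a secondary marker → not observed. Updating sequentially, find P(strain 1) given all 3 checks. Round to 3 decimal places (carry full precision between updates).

Each posterior becomes the prior for the next update.
After a key feature='present': P(strain 1) = 0.25·0.7000 / (0.25·0.7000 + 0.85·0.3000) ≈ 0.4070
After a key feature='present': P(strain 1) = 0.25·0.4070 / (0.25·0.4070 + 0.85·0.5930) ≈ 0.1679
After a secondary marker='not observed': P(strain 1) = 0.35·0.1679 / (0.35·0.1679 + 0.55·0.8321) ≈ 0.1138

0.114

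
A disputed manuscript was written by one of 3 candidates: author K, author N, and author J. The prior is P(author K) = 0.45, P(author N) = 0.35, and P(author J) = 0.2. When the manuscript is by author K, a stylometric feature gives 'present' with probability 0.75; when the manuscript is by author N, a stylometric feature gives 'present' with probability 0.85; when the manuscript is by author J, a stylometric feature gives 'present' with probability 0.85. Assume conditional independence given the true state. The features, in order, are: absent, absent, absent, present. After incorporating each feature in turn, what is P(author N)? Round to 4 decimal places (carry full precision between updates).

0.1466

After 'absent': normaliser = 0.25·0.4500 + 0.15·0.3500 + 0.15·0.2000; P(author K) ≈ 0.5769, P(author N) ≈ 0.2692, P(author J) ≈ 0.1538
After 'absent': normaliser = 0.25·0.5769 + 0.15·0.2692 + 0.15·0.1538; P(author K) ≈ 0.6944, P(author N) ≈ 0.1944, P(author J) ≈ 0.1111
After 'absent': normaliser = 0.25·0.6944 + 0.15·0.1944 + 0.15·0.1111; P(author K) ≈ 0.7911, P(author N) ≈ 0.1329, P(author J) ≈ 0.0759
After 'present': normaliser = 0.75·0.7911 + 0.85·0.1329 + 0.85·0.0759; P(author K) ≈ 0.7697, P(author N) ≈ 0.1466, P(author J) ≈ 0.0837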